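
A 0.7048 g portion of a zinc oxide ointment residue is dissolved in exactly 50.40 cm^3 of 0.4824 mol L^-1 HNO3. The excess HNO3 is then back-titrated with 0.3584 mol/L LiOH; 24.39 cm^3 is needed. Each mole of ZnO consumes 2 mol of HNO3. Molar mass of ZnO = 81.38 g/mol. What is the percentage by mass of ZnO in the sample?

89.9%

Total n(HNO3) added = 0.4824 x 0.05040 = 0.02431 mol.
n(LiOH) used = 0.3584 x 0.02439 = 0.008741 mol, which equals the excess n(HNO3).
So n(HNO3) consumed by the sample = 0.02431 - 0.008741 = 0.01557 mol.
n(ZnO) = 0.01557 / 2 = 0.007786 mol.
mass ZnO = 0.007786 x 81.38 = 0.6336 g, so %ZnO = 0.6336/0.7048 x 100 = 89.9%.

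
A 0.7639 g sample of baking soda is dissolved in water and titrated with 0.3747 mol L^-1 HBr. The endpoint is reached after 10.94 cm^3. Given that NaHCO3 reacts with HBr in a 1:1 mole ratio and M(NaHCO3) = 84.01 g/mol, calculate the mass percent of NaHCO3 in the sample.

45.1%

n(HBr) = 0.3747 x 0.01094 = 0.004099 mol.
n(NaHCO3) = 0.004099 / 1 = 0.004099 mol.
mass of NaHCO3 = 0.004099 x 84.01 = 0.3444 g.
% purity = 0.3444 / 0.7639 x 100 = 45.1%.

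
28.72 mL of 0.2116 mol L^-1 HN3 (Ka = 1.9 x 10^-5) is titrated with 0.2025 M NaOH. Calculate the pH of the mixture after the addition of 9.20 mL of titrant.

Initial n(HN3) = 0.2116 x 0.02872 = 0.006077 mol.
n(NaOH) added = 0.2025 x 0.009200 = 0.001863 mol, converting that many moles of HN3 to N3-.
Remaining n(HN3) = 0.004214 mol; n(N3-) = 0.001863 mol.
By Henderson-Hasselbalch, pH = pKa + log([A^-]/[HA]) = 4.72 + log(0.001863/0.004214) = 4.72 + (-0.35) = 4.37.

4.37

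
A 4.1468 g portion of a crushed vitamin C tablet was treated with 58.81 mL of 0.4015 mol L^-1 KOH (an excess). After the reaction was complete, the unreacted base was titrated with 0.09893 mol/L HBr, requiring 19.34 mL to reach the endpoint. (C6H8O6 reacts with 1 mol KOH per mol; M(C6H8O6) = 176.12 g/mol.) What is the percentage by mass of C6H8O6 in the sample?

92.2%

Total n(KOH) added = 0.4015 x 0.05881 = 0.02361 mol.
n(HBr) used = 0.09893 x 0.01934 = 0.001913 mol, which equals the excess n(KOH).
So n(KOH) consumed by the sample = 0.02361 - 0.001913 = 0.02170 mol.
n(C6H8O6) = 0.02170 / 1 = 0.02170 mol.
mass C6H8O6 = 0.02170 x 176.12 = 3.822 g, so %C6H8O6 = 3.822/4.1468 x 100 = 92.2%.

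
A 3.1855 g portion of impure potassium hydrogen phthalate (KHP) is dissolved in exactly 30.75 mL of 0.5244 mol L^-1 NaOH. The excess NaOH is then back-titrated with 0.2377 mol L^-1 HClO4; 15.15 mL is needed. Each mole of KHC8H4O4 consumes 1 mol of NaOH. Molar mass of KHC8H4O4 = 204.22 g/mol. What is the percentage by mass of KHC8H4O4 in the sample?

Total n(NaOH) added = 0.5244 x 0.03075 = 0.01613 mol.
n(HClO4) used = 0.2377 x 0.01515 = 0.003601 mol, which equals the excess n(NaOH).
So n(NaOH) consumed by the sample = 0.01613 - 0.003601 = 0.01252 mol.
n(KHC8H4O4) = 0.01252 / 1 = 0.01252 mol.
mass KHC8H4O4 = 0.01252 x 204.22 = 2.558 g, so %KHC8H4O4 = 2.558/3.1855 x 100 = 80.3%.

80.3%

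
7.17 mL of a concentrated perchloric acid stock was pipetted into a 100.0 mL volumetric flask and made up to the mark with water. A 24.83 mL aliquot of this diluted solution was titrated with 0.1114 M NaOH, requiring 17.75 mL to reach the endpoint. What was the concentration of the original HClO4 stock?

1.11 M

n(NaOH) = 0.1114 x 0.01775 = 0.001977 mol.
n(HClO4) in the aliquot = 0.001977 mol.
[diluted HClO4] = 0.001977 / 0.02483 = 0.07964 M.
Dilution factor = 100.0/7.170 = 13.95, so [stock] = 0.07964 x 13.95 = 1.11 M.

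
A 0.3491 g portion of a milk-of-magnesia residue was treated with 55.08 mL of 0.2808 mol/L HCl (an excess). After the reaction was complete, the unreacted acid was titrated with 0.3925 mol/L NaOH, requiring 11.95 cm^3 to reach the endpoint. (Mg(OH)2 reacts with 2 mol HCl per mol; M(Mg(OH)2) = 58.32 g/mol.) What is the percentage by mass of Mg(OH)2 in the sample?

90.0%

Total n(HCl) added = 0.2808 x 0.05508 = 0.01547 mol.
n(NaOH) used = 0.3925 x 0.01195 = 0.004690 mol, which equals the excess n(HCl).
So n(HCl) consumed by the sample = 0.01547 - 0.004690 = 0.01078 mol.
n(Mg(OH)2) = 0.01078 / 2 = 0.005388 mol.
mass Mg(OH)2 = 0.005388 x 58.32 = 0.3142 g, so %Mg(OH)2 = 0.3142/0.3491 x 100 = 90.0%.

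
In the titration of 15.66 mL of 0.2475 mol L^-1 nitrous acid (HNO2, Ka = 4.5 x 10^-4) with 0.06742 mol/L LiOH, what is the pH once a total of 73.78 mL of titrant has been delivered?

12.09

n(acid) = 0.2475 x 0.01566 = 0.003876 mol; n(LiOH) added = 0.06742 x 0.07378 = 0.004974 mol.
Base is in excess by 0.004974 - 0.003876 = 0.001098 mol in a total volume of 0.08944 L.
[OH^-] = 0.001098/0.08944 = 0.01228 M, so pOH = 1.91 and pH = 14.00 - 1.91 = 12.09.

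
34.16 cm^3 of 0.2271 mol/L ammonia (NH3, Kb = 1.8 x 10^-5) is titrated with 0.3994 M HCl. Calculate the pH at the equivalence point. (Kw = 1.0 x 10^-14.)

n(NH3) = 0.2271 x 0.03416 = 0.007758 mol; V(HCl) at equivalence = 0.007758/0.3994 = 0.01942 L.
At equivalence the base is fully converted to NH4+; total volume = 0.05358 L, so [NH4+] = 0.007758/0.05358 = 0.1448 M.
Ka(NH4+) = Kw/Kb = 1.0e-14 / 1.8 x 10^-5 = 5.56e-10.
[H^+] = sqrt(Ka x [NH4+]) = sqrt(5.56e-10 x 0.1448) = 8.97e-6 M.
pH = -log(8.97e-6) = 5.05.

5.05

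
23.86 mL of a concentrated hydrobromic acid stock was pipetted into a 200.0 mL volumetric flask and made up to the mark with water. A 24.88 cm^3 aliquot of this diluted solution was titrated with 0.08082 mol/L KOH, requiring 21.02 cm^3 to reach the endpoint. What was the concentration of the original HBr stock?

0.572 M

n(KOH) = 0.08082 x 0.02102 = 0.001699 mol.
n(HBr) in the aliquot = 0.001699 mol.
[diluted HBr] = 0.001699 / 0.02488 = 0.06828 M.
Dilution factor = 200.0/23.86 = 8.382, so [stock] = 0.06828 x 8.382 = 0.572 M.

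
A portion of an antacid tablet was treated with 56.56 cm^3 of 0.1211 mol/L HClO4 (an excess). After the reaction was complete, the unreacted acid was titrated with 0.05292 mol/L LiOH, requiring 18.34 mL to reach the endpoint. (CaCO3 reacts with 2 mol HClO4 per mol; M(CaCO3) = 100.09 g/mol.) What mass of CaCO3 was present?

Total n(HClO4) added = 0.1211 x 0.05656 = 0.006849 mol.
n(LiOH) used = 0.05292 x 0.01834 = 0.0009706 mol, which equals the excess n(HClO4).
So n(HClO4) consumed by the sample = 0.006849 - 0.0009706 = 0.005879 mol.
n(CaCO3) = 0.005879 / 2 = 0.002939 mol.
mass = 0.002939 mol x 100.09 g/mol = 0.294 g.

0.294 g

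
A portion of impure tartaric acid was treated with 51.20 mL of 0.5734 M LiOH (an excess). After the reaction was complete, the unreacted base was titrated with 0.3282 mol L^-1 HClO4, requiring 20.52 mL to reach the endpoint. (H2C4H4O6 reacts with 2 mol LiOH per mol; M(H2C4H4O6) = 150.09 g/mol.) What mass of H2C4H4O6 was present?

1.70 g

Total n(LiOH) added = 0.5734 x 0.05120 = 0.02936 mol.
n(HClO4) used = 0.3282 x 0.02052 = 0.006735 mol, which equals the excess n(LiOH).
So n(LiOH) consumed by the sample = 0.02936 - 0.006735 = 0.02262 mol.
n(H2C4H4O6) = 0.02262 / 2 = 0.01131 mol.
mass = 0.01131 mol x 150.09 g/mol = 1.70 g.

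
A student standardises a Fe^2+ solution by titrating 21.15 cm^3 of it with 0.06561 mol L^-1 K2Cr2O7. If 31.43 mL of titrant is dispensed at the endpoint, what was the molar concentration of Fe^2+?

0.585 M

n(K2Cr2O7) = 0.06561 x 0.03143 = 0.002062 mol.
From the balanced equation, 1 mol K2Cr2O7 reacts with 6 mol Fe^2+, so n(Fe^2+) = 0.002062 x 6/1 = 0.01237 mol.
[Fe^2+] = 0.01237 / 0.02115 L = 0.585 M.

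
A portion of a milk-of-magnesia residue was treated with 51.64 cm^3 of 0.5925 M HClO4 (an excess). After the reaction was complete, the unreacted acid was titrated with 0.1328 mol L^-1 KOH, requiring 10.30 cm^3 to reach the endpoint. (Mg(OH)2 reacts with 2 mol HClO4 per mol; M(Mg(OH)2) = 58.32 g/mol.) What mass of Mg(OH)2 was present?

0.852 g

Total n(HClO4) added = 0.5925 x 0.05164 = 0.03060 mol.
n(KOH) used = 0.1328 x 0.01030 = 0.001368 mol, which equals the excess n(HClO4).
So n(HClO4) consumed by the sample = 0.03060 - 0.001368 = 0.02923 mol.
n(Mg(OH)2) = 0.02923 / 2 = 0.01461 mol.
mass = 0.01461 mol x 58.32 g/mol = 0.852 g.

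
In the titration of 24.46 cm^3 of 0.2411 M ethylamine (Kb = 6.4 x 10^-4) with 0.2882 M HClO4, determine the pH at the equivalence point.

n(C2H5NH2) = 0.2411 x 0.02446 = 0.005897 mol; V(HClO4) at equivalence = 0.005897/0.2882 = 0.02046 L.
At equivalence the base is fully converted to C2H5NH3+; total volume = 0.04492 L, so [C2H5NH3+] = 0.005897/0.04492 = 0.1313 M.
Ka(C2H5NH3+) = Kw/Kb = 1.0e-14 / 6.4 x 10^-4 = 1.56e-11.
[H^+] = sqrt(Ka x [C2H5NH3+]) = sqrt(1.56e-11 x 0.1313) = 1.43e-6 M.
pH = -log(1.43e-6) = 5.84.

5.84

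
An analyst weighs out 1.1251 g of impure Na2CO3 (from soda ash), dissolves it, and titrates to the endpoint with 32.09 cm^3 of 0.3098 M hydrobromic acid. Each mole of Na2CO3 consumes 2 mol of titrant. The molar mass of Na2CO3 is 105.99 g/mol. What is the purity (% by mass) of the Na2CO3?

n(HBr) = 0.3098 x 0.03209 = 0.009941 mol.
n(Na2CO3) = 0.009941 / 2 = 0.004971 mol.
mass of Na2CO3 = 0.004971 x 105.99 = 0.5268 g.
% purity = 0.5268 / 1.1251 x 100 = 46.8%.

46.8%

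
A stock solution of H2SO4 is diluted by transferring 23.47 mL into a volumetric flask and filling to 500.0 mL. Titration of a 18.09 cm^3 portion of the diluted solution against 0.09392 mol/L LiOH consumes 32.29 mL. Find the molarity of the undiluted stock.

n(LiOH) = 0.09392 x 0.03229 = 0.003033 mol.
n(H2SO4) in the aliquot = 0.003033 x 1/2 = 0.001516 mol.
[diluted H2SO4] = 0.001516 / 0.01809 = 0.08382 M.
Dilution factor = 500.0/23.47 = 21.30, so [stock] = 0.08382 x 21.30 = 1.79 M.

1.79 M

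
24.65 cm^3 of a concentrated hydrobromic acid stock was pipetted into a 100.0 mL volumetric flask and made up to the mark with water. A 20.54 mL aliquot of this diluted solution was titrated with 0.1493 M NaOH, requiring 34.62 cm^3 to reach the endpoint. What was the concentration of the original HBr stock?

n(NaOH) = 0.1493 x 0.03462 = 0.005169 mol.
n(HBr) in the aliquot = 0.005169 mol.
[diluted HBr] = 0.005169 / 0.02054 = 0.2516 M.
Dilution factor = 100.0/24.65 = 4.057, so [stock] = 0.2516 x 4.057 = 1.02 M.

1.02 M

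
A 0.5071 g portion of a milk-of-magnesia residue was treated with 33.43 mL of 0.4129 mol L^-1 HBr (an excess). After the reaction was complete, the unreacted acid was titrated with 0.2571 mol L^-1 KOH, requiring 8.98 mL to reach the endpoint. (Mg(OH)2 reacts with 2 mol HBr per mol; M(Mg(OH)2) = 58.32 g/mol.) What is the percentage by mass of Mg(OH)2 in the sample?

Total n(HBr) added = 0.4129 x 0.03343 = 0.01380 mol.
n(KOH) used = 0.2571 x 0.008980 = 0.002309 mol, which equals the excess n(HBr).
So n(HBr) consumed by the sample = 0.01380 - 0.002309 = 0.01149 mol.
n(Mg(OH)2) = 0.01149 / 2 = 0.005747 mol.
mass Mg(OH)2 = 0.005747 x 58.32 = 0.3352 g, so %Mg(OH)2 = 0.3352/0.5071 x 100 = 66.1%.

66.1%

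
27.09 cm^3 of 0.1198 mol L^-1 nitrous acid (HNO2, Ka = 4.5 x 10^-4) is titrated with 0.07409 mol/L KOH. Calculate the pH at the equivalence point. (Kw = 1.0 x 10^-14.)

8.00

n(HNO2) = 0.1198 x 0.02709 = 0.003245 mol; V(KOH) at equivalence = 0.003245/0.07409 = 0.04380 L.
At equivalence all the acid is converted to NO2-; total volume = 0.02709 + 0.04380 = 0.07089 L, so [NO2-] = 0.003245/0.07089 = 0.04578 M.
Kb = Kw/Ka = 1.0e-14 / 4.5 x 10^-4 = 2.22e-11.
[OH^-] = sqrt(Kb x [NO2-]) = sqrt(2.22e-11 x 0.04578) = 1.01e-6 M.
pOH = 6.00, so pH = 14.00 - 6.00 = 8.00.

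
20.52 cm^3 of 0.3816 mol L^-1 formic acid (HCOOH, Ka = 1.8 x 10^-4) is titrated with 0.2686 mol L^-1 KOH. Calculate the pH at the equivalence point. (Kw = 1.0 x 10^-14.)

8.47

n(HCOOH) = 0.3816 x 0.02052 = 0.007830 mol; V(KOH) at equivalence = 0.007830/0.2686 = 0.02915 L.
At equivalence all the acid is converted to HCOO-; total volume = 0.02052 + 0.02915 = 0.04967 L, so [HCOO-] = 0.007830/0.04967 = 0.1576 M.
Kb = Kw/Ka = 1.0e-14 / 1.8 x 10^-4 = 5.56e-11.
[OH^-] = sqrt(Kb x [HCOO-]) = sqrt(5.56e-11 x 0.1576) = 2.96e-6 M.
pOH = 5.53, so pH = 14.00 - 5.53 = 8.47.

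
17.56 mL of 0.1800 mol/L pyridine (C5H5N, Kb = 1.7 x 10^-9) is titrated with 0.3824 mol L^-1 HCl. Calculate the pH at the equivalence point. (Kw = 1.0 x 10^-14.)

3.07

n(C5H5N) = 0.1800 x 0.01756 = 0.003161 mol; V(HCl) at equivalence = 0.003161/0.3824 = 0.008266 L.
At equivalence the base is fully converted to C5H5NH+; total volume = 0.02583 L, so [C5H5NH+] = 0.003161/0.02583 = 0.1224 M.
Ka(C5H5NH+) = Kw/Kb = 1.0e-14 / 1.7 x 10^-9 = 5.88e-6.
[H^+] = sqrt(Ka x [C5H5NH+]) = sqrt(5.88e-6 x 0.1224) = 0.000848 M.
pH = -log(0.000848) = 3.07.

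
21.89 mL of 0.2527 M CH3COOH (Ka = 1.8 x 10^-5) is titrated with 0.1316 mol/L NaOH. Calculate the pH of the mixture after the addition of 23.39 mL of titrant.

4.84

Initial n(CH3COOH) = 0.2527 x 0.02189 = 0.005532 mol.
n(NaOH) added = 0.1316 x 0.02339 = 0.003078 mol, converting that many moles of CH3COOH to CH3COO-.
Remaining n(CH3COOH) = 0.002453 mol; n(CH3COO-) = 0.003078 mol.
By Henderson-Hasselbalch, pH = pKa + log([A^-]/[HA]) = 4.74 + log(0.003078/0.002453) = 4.74 + (+0.10) = 4.84.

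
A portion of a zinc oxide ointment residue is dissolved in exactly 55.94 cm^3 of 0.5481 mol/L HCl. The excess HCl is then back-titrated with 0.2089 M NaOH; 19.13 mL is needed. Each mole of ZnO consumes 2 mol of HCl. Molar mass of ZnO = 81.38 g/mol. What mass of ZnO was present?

1.08 g

Total n(HCl) added = 0.5481 x 0.05594 = 0.03066 mol.
n(NaOH) used = 0.2089 x 0.01913 = 0.003996 mol, which equals the excess n(HCl).
So n(HCl) consumed by the sample = 0.03066 - 0.003996 = 0.02666 mol.
n(ZnO) = 0.02666 / 2 = 0.01333 mol.
mass = 0.01333 mol x 81.38 g/mol = 1.08 g.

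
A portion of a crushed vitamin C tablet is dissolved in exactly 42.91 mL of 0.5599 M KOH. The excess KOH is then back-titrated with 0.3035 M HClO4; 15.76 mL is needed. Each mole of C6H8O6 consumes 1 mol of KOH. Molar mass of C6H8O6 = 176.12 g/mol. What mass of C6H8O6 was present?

3.39 g

Total n(KOH) added = 0.5599 x 0.04291 = 0.02403 mol.
n(HClO4) used = 0.3035 x 0.01576 = 0.004783 mol, which equals the excess n(KOH).
So n(KOH) consumed by the sample = 0.02403 - 0.004783 = 0.01924 mol.
n(C6H8O6) = 0.01924 / 1 = 0.01924 mol.
mass = 0.01924 mol x 176.12 g/mol = 3.39 g.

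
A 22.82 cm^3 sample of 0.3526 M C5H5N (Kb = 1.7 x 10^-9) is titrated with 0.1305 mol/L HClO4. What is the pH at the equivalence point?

3.13

n(C5H5N) = 0.3526 x 0.02282 = 0.008046 mol; V(HClO4) at equivalence = 0.008046/0.1305 = 0.06166 L.
At equivalence the base is fully converted to C5H5NH+; total volume = 0.08448 L, so [C5H5NH+] = 0.008046/0.08448 = 0.09525 M.
Ka(C5H5NH+) = Kw/Kb = 1.0e-14 / 1.7 x 10^-9 = 5.88e-6.
[H^+] = sqrt(Ka x [C5H5NH+]) = sqrt(5.88e-6 x 0.09525) = 0.000749 M.
pH = -log(0.000749) = 3.13.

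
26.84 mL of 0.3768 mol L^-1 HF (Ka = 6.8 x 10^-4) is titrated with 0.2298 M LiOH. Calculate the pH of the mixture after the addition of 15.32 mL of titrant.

Initial n(HF) = 0.3768 x 0.02684 = 0.01011 mol.
n(LiOH) added = 0.2298 x 0.01532 = 0.003521 mol, converting that many moles of HF to F-.
Remaining n(HF) = 0.006593 mol; n(F-) = 0.003521 mol.
By Henderson-Hasselbalch, pH = pKa + log([A^-]/[HA]) = 3.17 + log(0.003521/0.006593) = 3.17 + (-0.27) = 2.90.

2.90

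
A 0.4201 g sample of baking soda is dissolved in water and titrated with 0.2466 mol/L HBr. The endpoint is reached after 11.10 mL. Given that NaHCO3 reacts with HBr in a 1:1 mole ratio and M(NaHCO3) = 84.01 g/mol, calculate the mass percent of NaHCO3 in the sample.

n(HBr) = 0.2466 x 0.01110 = 0.002737 mol.
n(NaHCO3) = 0.002737 / 1 = 0.002737 mol.
mass of NaHCO3 = 0.002737 x 84.01 = 0.2300 g.
% purity = 0.2300 / 0.4201 x 100 = 54.7%.

54.7%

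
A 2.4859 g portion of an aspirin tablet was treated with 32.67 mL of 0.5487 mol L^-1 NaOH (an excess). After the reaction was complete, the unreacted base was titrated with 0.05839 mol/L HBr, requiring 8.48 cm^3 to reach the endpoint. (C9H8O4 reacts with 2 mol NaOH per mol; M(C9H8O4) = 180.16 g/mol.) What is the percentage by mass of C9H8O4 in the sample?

Total n(NaOH) added = 0.5487 x 0.03267 = 0.01793 mol.
n(HBr) used = 0.05839 x 0.008480 = 0.0004951 mol, which equals the excess n(NaOH).
So n(NaOH) consumed by the sample = 0.01793 - 0.0004951 = 0.01743 mol.
n(C9H8O4) = 0.01743 / 2 = 0.008715 mol.
mass C9H8O4 = 0.008715 x 180.16 = 1.570 g, so %C9H8O4 = 1.570/2.4859 x 100 = 63.2%.

63.2%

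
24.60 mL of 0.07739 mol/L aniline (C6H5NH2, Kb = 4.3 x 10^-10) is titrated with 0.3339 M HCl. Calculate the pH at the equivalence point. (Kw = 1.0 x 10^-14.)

n(C6H5NH2) = 0.07739 x 0.02460 = 0.001904 mol; V(HCl) at equivalence = 0.001904/0.3339 = 0.005702 L.
At equivalence the base is fully converted to C6H5NH3+; total volume = 0.03030 L, so [C6H5NH3+] = 0.001904/0.03030 = 0.06283 M.
Ka(C6H5NH3+) = Kw/Kb = 1.0e-14 / 4.3 x 10^-10 = 2.33e-5.
[H^+] = sqrt(Ka x [C6H5NH3+]) = sqrt(2.33e-5 x 0.06283) = 0.00121 M.
pH = -log(0.00121) = 2.92.

2.92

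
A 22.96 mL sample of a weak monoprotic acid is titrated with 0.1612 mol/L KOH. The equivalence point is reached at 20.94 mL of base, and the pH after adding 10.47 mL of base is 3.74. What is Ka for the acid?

10.47 mL is half of the equivalence volume, so this is the half-equivalence point where [HA] = [A^-].
At half-equivalence pH = pKa, so pKa = 3.74.
Ka = 10^(-3.74) = 1.8 x 10^-4.

1.8 x 10^-4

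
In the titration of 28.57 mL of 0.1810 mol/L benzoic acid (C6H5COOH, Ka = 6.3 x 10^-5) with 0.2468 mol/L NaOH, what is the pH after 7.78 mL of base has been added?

3.97

Initial n(C6H5COOH) = 0.1810 x 0.02857 = 0.005171 mol.
n(NaOH) added = 0.2468 x 0.007780 = 0.001920 mol, converting that many moles of C6H5COOH to C6H5COO-.
Remaining n(C6H5COOH) = 0.003251 mol; n(C6H5COO-) = 0.001920 mol.
By Henderson-Hasselbalch, pH = pKa + log([A^-]/[HA]) = 4.20 + log(0.001920/0.003251) = 4.20 + (-0.23) = 3.97.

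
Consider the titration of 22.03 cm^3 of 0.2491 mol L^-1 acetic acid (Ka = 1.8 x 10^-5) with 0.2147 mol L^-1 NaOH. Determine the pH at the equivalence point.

8.90

n(CH3COOH) = 0.2491 x 0.02203 = 0.005488 mol; V(NaOH) at equivalence = 0.005488/0.2147 = 0.02556 L.
At equivalence all the acid is converted to CH3COO-; total volume = 0.02203 + 0.02556 = 0.04759 L, so [CH3COO-] = 0.005488/0.04759 = 0.1153 M.
Kb = Kw/Ka = 1.0e-14 / 1.8 x 10^-5 = 5.56e-10.
[OH^-] = sqrt(Kb x [CH3COO-]) = sqrt(5.56e-10 x 0.1153) = 8.00e-6 M.
pOH = 5.10, so pH = 14.00 - 5.10 = 8.90.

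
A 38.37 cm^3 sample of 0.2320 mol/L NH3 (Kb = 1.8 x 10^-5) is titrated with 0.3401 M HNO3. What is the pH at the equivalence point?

n(NH3) = 0.2320 x 0.03837 = 0.008902 mol; V(HNO3) at equivalence = 0.008902/0.3401 = 0.02617 L.
At equivalence the base is fully converted to NH4+; total volume = 0.06454 L, so [NH4+] = 0.008902/0.06454 = 0.1379 M.
Ka(NH4+) = Kw/Kb = 1.0e-14 / 1.8 x 10^-5 = 5.56e-10.
[H^+] = sqrt(Ka x [NH4+]) = sqrt(5.56e-10 x 0.1379) = 8.75e-6 M.
pH = -log(8.75e-6) = 5.06.

5.06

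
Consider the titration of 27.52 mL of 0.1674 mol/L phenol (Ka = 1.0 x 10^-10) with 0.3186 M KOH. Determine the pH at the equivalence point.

11.52

n(C6H5OH) = 0.1674 x 0.02752 = 0.004607 mol; V(KOH) at equivalence = 0.004607/0.3186 = 0.01446 L.
At equivalence all the acid is converted to C6H5O-; total volume = 0.02752 + 0.01446 = 0.04198 L, so [C6H5O-] = 0.004607/0.04198 = 0.1097 M.
Kb = Kw/Ka = 1.0e-14 / 1.0 x 10^-10 = 0.000100.
[OH^-] = sqrt(Kb x [C6H5O-]) = sqrt(0.000100 x 0.1097) = 0.00331 M.
pOH = 2.48, so pH = 14.00 - 2.48 = 11.52.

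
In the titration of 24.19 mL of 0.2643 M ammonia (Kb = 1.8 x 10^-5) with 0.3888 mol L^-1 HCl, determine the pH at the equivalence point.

5.03

n(NH3) = 0.2643 x 0.02419 = 0.006393 mol; V(HCl) at equivalence = 0.006393/0.3888 = 0.01644 L.
At equivalence the base is fully converted to NH4+; total volume = 0.04063 L, so [NH4+] = 0.006393/0.04063 = 0.1573 M.
Ka(NH4+) = Kw/Kb = 1.0e-14 / 1.8 x 10^-5 = 5.56e-10.
[H^+] = sqrt(Ka x [NH4+]) = sqrt(5.56e-10 x 0.1573) = 9.35e-6 M.
pH = -log(9.35e-6) = 5.03.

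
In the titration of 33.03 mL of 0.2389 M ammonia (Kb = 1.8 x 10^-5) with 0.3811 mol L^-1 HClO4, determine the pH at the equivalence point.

5.04

n(NH3) = 0.2389 x 0.03303 = 0.007891 mol; V(HClO4) at equivalence = 0.007891/0.3811 = 0.02071 L.
At equivalence the base is fully converted to NH4+; total volume = 0.05374 L, so [NH4+] = 0.007891/0.05374 = 0.1468 M.
Ka(NH4+) = Kw/Kb = 1.0e-14 / 1.8 x 10^-5 = 5.56e-10.
[H^+] = sqrt(Ka x [NH4+]) = sqrt(5.56e-10 x 0.1468) = 9.03e-6 M.
pH = -log(9.03e-6) = 5.04.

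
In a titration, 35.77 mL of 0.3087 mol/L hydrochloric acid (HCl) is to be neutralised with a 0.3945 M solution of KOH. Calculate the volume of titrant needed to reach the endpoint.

n(HCl) = 0.3087 mol/L x 0.03577 L = 0.01104 mol.
At equivalence n(KOH) = n(HCl) = 0.01104 mol.
V(KOH) = 0.01104 / 0.3945 = 0.02799 L = 28.0 mL.

28.0 mL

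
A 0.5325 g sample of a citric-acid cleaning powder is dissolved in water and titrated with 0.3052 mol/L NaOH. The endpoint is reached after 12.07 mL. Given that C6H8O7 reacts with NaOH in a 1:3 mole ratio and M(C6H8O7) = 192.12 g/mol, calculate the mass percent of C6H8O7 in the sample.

44.3%

n(NaOH) = 0.3052 x 0.01207 = 0.003684 mol.
n(C6H8O7) = 0.003684 / 3 = 0.001228 mol.
mass of C6H8O7 = 0.001228 x 192.12 = 0.2359 g.
% purity = 0.2359 / 0.5325 x 100 = 44.3%.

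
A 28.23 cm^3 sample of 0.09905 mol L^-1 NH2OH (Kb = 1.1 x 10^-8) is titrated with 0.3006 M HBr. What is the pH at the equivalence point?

3.58

n(NH2OH) = 0.09905 x 0.02823 = 0.002796 mol; V(HBr) at equivalence = 0.002796/0.3006 = 0.009302 L.
At equivalence the base is fully converted to NH3OH+; total volume = 0.03753 L, so [NH3OH+] = 0.002796/0.03753 = 0.07450 M.
Ka(NH3OH+) = Kw/Kb = 1.0e-14 / 1.1 x 10^-8 = 9.09e-7.
[H^+] = sqrt(Ka x [NH3OH+]) = sqrt(9.09e-7 x 0.07450) = 0.000260 M.
pH = -log(0.000260) = 3.58.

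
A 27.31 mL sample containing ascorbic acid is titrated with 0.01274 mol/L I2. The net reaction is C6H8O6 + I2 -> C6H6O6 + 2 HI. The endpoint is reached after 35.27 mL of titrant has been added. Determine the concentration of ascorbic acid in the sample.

n(I2) = 0.01274 x 0.03527 = 0.0004493 mol.
From the balanced equation, 1 mol I2 reacts with 1 mol ascorbic acid, so n(ascorbic acid) = 0.0004493 x 1/1 = 0.0004493 mol.
[ascorbic acid] = 0.0004493 / 0.02731 L = 0.0165 M.

0.0165 M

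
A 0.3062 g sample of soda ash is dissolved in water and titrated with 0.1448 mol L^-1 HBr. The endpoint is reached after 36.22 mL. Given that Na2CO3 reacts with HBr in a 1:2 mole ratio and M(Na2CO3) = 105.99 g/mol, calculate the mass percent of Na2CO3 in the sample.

n(HBr) = 0.1448 x 0.03622 = 0.005245 mol.
n(Na2CO3) = 0.005245 / 2 = 0.002622 mol.
mass of Na2CO3 = 0.002622 x 105.99 = 0.2779 g.
% purity = 0.2779 / 0.3062 x 100 = 90.8%.

90.8%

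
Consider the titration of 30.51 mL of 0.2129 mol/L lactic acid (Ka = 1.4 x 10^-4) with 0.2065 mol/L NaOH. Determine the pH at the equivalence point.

8.44

n(HC3H5O3) = 0.2129 x 0.03051 = 0.006496 mol; V(NaOH) at equivalence = 0.006496/0.2065 = 0.03146 L.
At equivalence all the acid is converted to C3H5O3-; total volume = 0.03051 + 0.03146 = 0.06197 L, so [C3H5O3-] = 0.006496/0.06197 = 0.1048 M.
Kb = Kw/Ka = 1.0e-14 / 1.4 x 10^-4 = 7.14e-11.
[OH^-] = sqrt(Kb x [C3H5O3-]) = sqrt(7.14e-11 x 0.1048) = 2.74e-6 M.
pOH = 5.56, so pH = 14.00 - 5.56 = 8.44.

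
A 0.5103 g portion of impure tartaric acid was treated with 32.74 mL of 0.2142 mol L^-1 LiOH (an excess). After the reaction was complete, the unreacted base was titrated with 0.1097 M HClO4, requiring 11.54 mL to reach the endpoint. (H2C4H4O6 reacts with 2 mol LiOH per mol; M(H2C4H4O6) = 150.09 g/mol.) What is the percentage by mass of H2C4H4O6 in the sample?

84.5%

Total n(LiOH) added = 0.2142 x 0.03274 = 0.007013 mol.
n(HClO4) used = 0.1097 x 0.01154 = 0.001266 mol, which equals the excess n(LiOH).
So n(LiOH) consumed by the sample = 0.007013 - 0.001266 = 0.005747 mol.
n(H2C4H4O6) = 0.005747 / 2 = 0.002873 mol.
mass H2C4H4O6 = 0.002873 x 150.09 = 0.4313 g, so %H2C4H4O6 = 0.4313/0.5103 x 100 = 84.5%.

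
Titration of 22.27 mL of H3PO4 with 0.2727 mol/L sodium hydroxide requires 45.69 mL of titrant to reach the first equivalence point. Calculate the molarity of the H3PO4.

n(NaOH) = 0.2727 x 0.04569 = 0.01246 mol.
At the first equivalence point, 1 mol OH^- react per mol H3PO4, so n(H3PO4) = 0.01246 / 1 = 0.01246 mol.
[H3PO4] = 0.01246 / 0.02227 L = 0.559 M.

0.559 M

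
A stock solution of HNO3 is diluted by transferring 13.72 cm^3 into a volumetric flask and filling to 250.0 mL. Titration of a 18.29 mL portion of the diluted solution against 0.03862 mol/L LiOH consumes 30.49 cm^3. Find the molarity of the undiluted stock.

n(LiOH) = 0.03862 x 0.03049 = 0.001178 mol.
n(HNO3) in the aliquot = 0.001178 mol.
[diluted HNO3] = 0.001178 / 0.01829 = 0.06438 M.
Dilution factor = 250.0/13.72 = 18.22, so [stock] = 0.06438 x 18.22 = 1.17 M.

1.17 M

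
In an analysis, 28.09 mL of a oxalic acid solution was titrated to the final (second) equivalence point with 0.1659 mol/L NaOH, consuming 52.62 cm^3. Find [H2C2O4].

0.155 M

n(NaOH) = 0.1659 x 0.05262 = 0.008730 mol.
At the final (second) equivalence point, 2 mol OH^- react per mol H2C2O4, so n(H2C2O4) = 0.008730 / 2 = 0.004365 mol.
[H2C2O4] = 0.004365 / 0.02809 L = 0.155 M.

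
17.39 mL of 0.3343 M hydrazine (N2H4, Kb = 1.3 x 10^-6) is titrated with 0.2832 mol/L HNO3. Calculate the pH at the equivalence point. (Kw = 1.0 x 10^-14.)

4.46

n(N2H4) = 0.3343 x 0.01739 = 0.005813 mol; V(HNO3) at equivalence = 0.005813/0.2832 = 0.02053 L.
At equivalence the base is fully converted to N2H5+; total volume = 0.03792 L, so [N2H5+] = 0.005813/0.03792 = 0.1533 M.
Ka(N2H5+) = Kw/Kb = 1.0e-14 / 1.3 x 10^-6 = 7.69e-9.
[H^+] = sqrt(Ka x [N2H5+]) = sqrt(7.69e-9 x 0.1533) = 3.43e-5 M.
pH = -log(3.43e-5) = 4.46.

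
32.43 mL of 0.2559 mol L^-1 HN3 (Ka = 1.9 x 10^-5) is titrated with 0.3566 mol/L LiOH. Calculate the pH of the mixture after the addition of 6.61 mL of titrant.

Initial n(HN3) = 0.2559 x 0.03243 = 0.008299 mol.
n(LiOH) added = 0.3566 x 0.006610 = 0.002357 mol, converting that many moles of HN3 to N3-.
Remaining n(HN3) = 0.005942 mol; n(N3-) = 0.002357 mol.
By Henderson-Hasselbalch, pH = pKa + log([A^-]/[HA]) = 4.72 + log(0.002357/0.005942) = 4.72 + (-0.40) = 4.32.

4.32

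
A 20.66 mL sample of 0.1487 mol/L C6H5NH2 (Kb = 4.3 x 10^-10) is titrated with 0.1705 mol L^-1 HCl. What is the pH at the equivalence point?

n(C6H5NH2) = 0.1487 x 0.02066 = 0.003072 mol; V(HCl) at equivalence = 0.003072/0.1705 = 0.01802 L.
At equivalence the base is fully converted to C6H5NH3+; total volume = 0.03868 L, so [C6H5NH3+] = 0.003072/0.03868 = 0.07943 M.
Ka(C6H5NH3+) = Kw/Kb = 1.0e-14 / 4.3 x 10^-10 = 2.33e-5.
[H^+] = sqrt(Ka x [C6H5NH3+]) = sqrt(2.33e-5 x 0.07943) = 0.00136 M.
pH = -log(0.00136) = 2.87.

2.87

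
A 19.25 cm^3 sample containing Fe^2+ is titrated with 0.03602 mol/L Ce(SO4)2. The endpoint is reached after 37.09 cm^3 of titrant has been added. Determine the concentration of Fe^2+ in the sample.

n(Ce(SO4)2) = 0.03602 x 0.03709 = 0.001336 mol.
From the balanced equation, 1 mol Ce(SO4)2 reacts with 1 mol Fe^2+, so n(Fe^2+) = 0.001336 x 1/1 = 0.001336 mol.
[Fe^2+] = 0.001336 / 0.01925 L = 0.0694 M.

0.0694 M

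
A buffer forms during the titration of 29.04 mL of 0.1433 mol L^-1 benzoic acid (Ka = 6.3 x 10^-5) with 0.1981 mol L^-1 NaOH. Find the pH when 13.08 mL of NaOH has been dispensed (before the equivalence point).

Initial n(C6H5COOH) = 0.1433 x 0.02904 = 0.004161 mol.
n(NaOH) added = 0.1981 x 0.01308 = 0.002591 mol, converting that many moles of C6H5COOH to C6H5COO-.
Remaining n(C6H5COOH) = 0.001570 mol; n(C6H5COO-) = 0.002591 mol.
By Henderson-Hasselbalch, pH = pKa + log([A^-]/[HA]) = 4.20 + log(0.002591/0.001570) = 4.20 + (+0.22) = 4.42.

4.42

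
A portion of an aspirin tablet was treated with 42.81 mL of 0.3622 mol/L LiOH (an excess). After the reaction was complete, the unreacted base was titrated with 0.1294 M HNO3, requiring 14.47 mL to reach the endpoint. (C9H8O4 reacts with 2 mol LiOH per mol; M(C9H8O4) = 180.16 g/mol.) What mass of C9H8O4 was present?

Total n(LiOH) added = 0.3622 x 0.04281 = 0.01551 mol.
n(HNO3) used = 0.1294 x 0.01447 = 0.001872 mol, which equals the excess n(LiOH).
So n(LiOH) consumed by the sample = 0.01551 - 0.001872 = 0.01363 mol.
n(C9H8O4) = 0.01363 / 2 = 0.006817 mol.
mass = 0.006817 mol x 180.16 g/mol = 1.23 g.

1.23 g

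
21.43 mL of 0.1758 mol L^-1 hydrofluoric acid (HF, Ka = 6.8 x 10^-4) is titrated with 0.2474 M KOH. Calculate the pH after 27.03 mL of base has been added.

12.78

n(acid) = 0.1758 x 0.02143 = 0.003767 mol; n(KOH) added = 0.2474 x 0.02703 = 0.006687 mol.
Base is in excess by 0.006687 - 0.003767 = 0.002920 mol in a total volume of 0.04846 L.
[OH^-] = 0.002920/0.04846 = 0.06025 M, so pOH = 1.22 and pH = 14.00 - 1.22 = 12.78.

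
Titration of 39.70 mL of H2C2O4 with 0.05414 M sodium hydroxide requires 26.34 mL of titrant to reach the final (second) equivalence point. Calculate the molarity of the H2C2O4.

n(NaOH) = 0.05414 x 0.02634 = 0.001426 mol.
At the final (second) equivalence point, 2 mol OH^- react per mol H2C2O4, so n(H2C2O4) = 0.001426 / 2 = 0.0007130 mol.
[H2C2O4] = 0.0007130 / 0.03970 L = 0.0180 M.

0.0180 M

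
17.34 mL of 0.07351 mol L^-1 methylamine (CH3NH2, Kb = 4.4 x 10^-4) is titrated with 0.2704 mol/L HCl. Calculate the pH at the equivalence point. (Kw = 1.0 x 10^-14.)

5.94

n(CH3NH2) = 0.07351 x 0.01734 = 0.001275 mol; V(HCl) at equivalence = 0.001275/0.2704 = 0.004714 L.
At equivalence the base is fully converted to CH3NH3+; total volume = 0.02205 L, so [CH3NH3+] = 0.001275/0.02205 = 0.05780 M.
Ka(CH3NH3+) = Kw/Kb = 1.0e-14 / 4.4 x 10^-4 = 2.27e-11.
[H^+] = sqrt(Ka x [CH3NH3+]) = sqrt(2.27e-11 x 0.05780) = 1.15e-6 M.
pH = -log(1.15e-6) = 5.94.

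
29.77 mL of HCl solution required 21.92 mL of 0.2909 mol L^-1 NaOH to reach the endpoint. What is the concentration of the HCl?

n(NaOH) delivered = 0.2909 x 0.02192 = 0.006377 mol.
For a 1:1 reaction, n(HCl) = 0.006377 mol.
[HCl] = 0.006377 mol / 0.02977 L = 0.214 M.

0.214 M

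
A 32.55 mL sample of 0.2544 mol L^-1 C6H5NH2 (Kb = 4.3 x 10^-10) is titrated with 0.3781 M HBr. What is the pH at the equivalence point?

n(C6H5NH2) = 0.2544 x 0.03255 = 0.008281 mol; V(HBr) at equivalence = 0.008281/0.3781 = 0.02190 L.
At equivalence the base is fully converted to C6H5NH3+; total volume = 0.05445 L, so [C6H5NH3+] = 0.008281/0.05445 = 0.1521 M.
Ka(C6H5NH3+) = Kw/Kb = 1.0e-14 / 4.3 x 10^-10 = 2.33e-5.
[H^+] = sqrt(Ka x [C6H5NH3+]) = sqrt(2.33e-5 x 0.1521) = 0.00188 M.
pH = -log(0.00188) = 2.73.

2.73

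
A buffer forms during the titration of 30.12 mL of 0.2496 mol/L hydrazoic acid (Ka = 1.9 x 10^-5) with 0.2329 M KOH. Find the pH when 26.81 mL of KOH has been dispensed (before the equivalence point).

Initial n(HN3) = 0.2496 x 0.03012 = 0.007518 mol.
n(KOH) added = 0.2329 x 0.02681 = 0.006244 mol, converting that many moles of HN3 to N3-.
Remaining n(HN3) = 0.001274 mol; n(N3-) = 0.006244 mol.
By Henderson-Hasselbalch, pH = pKa + log([A^-]/[HA]) = 4.72 + log(0.006244/0.001274) = 4.72 + (+0.69) = 5.41.

5.41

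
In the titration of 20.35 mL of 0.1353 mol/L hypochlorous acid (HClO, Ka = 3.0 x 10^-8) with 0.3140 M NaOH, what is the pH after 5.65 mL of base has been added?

Initial n(HClO) = 0.1353 x 0.02035 = 0.002753 mol.
n(NaOH) added = 0.3140 x 0.005650 = 0.001774 mol, converting that many moles of HClO to ClO-.
Remaining n(HClO) = 0.0009793 mol; n(ClO-) = 0.001774 mol.
By Henderson-Hasselbalch, pH = pKa + log([A^-]/[HA]) = 7.52 + log(0.001774/0.0009793) = 7.52 + (+0.26) = 7.78.

7.78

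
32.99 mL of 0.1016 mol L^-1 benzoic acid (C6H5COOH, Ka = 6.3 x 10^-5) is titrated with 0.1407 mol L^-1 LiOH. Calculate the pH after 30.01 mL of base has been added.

n(acid) = 0.1016 x 0.03299 = 0.003352 mol; n(LiOH) added = 0.1407 x 0.03001 = 0.004222 mol.
Base is in excess by 0.004222 - 0.003352 = 0.0008706 mol in a total volume of 0.06300 L.
[OH^-] = 0.0008706/0.06300 = 0.01382 M, so pOH = 1.86 and pH = 14.00 - 1.86 = 12.14.

12.14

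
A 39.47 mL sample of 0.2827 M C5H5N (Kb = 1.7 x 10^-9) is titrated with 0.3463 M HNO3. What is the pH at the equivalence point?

3.02

n(C5H5N) = 0.2827 x 0.03947 = 0.01116 mol; V(HNO3) at equivalence = 0.01116/0.3463 = 0.03222 L.
At equivalence the base is fully converted to C5H5NH+; total volume = 0.07169 L, so [C5H5NH+] = 0.01116/0.07169 = 0.1556 M.
Ka(C5H5NH+) = Kw/Kb = 1.0e-14 / 1.7 x 10^-9 = 5.88e-6.
[H^+] = sqrt(Ka x [C5H5NH+]) = sqrt(5.88e-6 x 0.1556) = 0.000957 M.
pH = -log(0.000957) = 3.02.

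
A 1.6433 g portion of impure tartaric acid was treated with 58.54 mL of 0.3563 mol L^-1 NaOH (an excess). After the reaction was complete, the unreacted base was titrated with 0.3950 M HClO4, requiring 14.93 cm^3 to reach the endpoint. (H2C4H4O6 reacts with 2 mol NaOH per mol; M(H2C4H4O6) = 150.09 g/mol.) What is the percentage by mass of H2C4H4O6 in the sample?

Total n(NaOH) added = 0.3563 x 0.05854 = 0.02086 mol.
n(HClO4) used = 0.3950 x 0.01493 = 0.005897 mol, which equals the excess n(NaOH).
So n(NaOH) consumed by the sample = 0.02086 - 0.005897 = 0.01496 mol.
n(H2C4H4O6) = 0.01496 / 2 = 0.007480 mol.
mass H2C4H4O6 = 0.007480 x 150.09 = 1.123 g, so %H2C4H4O6 = 1.123/1.6433 x 100 = 68.3%.

68.3%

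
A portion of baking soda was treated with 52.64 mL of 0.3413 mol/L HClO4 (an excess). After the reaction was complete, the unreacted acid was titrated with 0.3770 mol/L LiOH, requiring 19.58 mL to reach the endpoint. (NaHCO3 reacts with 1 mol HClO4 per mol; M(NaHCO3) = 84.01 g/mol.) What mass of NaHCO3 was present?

Total n(HClO4) added = 0.3413 x 0.05264 = 0.01797 mol.
n(LiOH) used = 0.3770 x 0.01958 = 0.007382 mol, which equals the excess n(HClO4).
So n(HClO4) consumed by the sample = 0.01797 - 0.007382 = 0.01058 mol.
n(NaHCO3) = 0.01058 / 1 = 0.01058 mol.
mass = 0.01058 mol x 84.01 g/mol = 0.889 g.

0.889 g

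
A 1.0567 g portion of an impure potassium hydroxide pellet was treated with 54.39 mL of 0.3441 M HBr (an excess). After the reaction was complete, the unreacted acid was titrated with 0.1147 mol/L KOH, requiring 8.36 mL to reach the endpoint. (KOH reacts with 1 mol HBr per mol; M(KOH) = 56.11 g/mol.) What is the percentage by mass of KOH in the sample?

94.3%

Total n(HBr) added = 0.3441 x 0.05439 = 0.01872 mol.
n(KOH) used = 0.1147 x 0.008360 = 0.0009589 mol, which equals the excess n(HBr).
So n(HBr) consumed by the sample = 0.01872 - 0.0009589 = 0.01776 mol.
n(KOH) = 0.01776 / 1 = 0.01776 mol.
mass KOH = 0.01776 x 56.11 = 0.9963 g, so %KOH = 0.9963/1.0567 x 100 = 94.3%.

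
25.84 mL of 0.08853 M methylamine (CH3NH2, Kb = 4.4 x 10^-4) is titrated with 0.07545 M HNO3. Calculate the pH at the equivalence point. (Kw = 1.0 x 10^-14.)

6.02

n(CH3NH2) = 0.08853 x 0.02584 = 0.002288 mol; V(HNO3) at equivalence = 0.002288/0.07545 = 0.03032 L.
At equivalence the base is fully converted to CH3NH3+; total volume = 0.05616 L, so [CH3NH3+] = 0.002288/0.05616 = 0.04073 M.
Ka(CH3NH3+) = Kw/Kb = 1.0e-14 / 4.4 x 10^-4 = 2.27e-11.
[H^+] = sqrt(Ka x [CH3NH3+]) = sqrt(2.27e-11 x 0.04073) = 9.62e-7 M.
pH = -log(9.62e-7) = 6.02.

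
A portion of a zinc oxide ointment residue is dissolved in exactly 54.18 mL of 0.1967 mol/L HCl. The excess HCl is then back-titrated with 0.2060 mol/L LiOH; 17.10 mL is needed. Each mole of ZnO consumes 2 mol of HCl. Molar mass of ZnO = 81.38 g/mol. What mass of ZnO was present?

Total n(HCl) added = 0.1967 x 0.05418 = 0.01066 mol.
n(LiOH) used = 0.2060 x 0.01710 = 0.003523 mol, which equals the excess n(HCl).
So n(HCl) consumed by the sample = 0.01066 - 0.003523 = 0.007135 mol.
n(ZnO) = 0.007135 / 2 = 0.003567 mol.
mass = 0.003567 mol x 81.38 g/mol = 0.290 g.

0.290 g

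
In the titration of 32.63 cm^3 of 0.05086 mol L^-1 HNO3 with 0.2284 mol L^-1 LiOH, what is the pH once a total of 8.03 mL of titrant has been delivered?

n(acid) = 0.05086 x 0.03263 = 0.001660 mol; n(LiOH) added = 0.2284 x 0.008030 = 0.001834 mol.
Base is in excess by 0.001834 - 0.001660 = 0.0001745 mol in a total volume of 0.04066 L.
[OH^-] = 0.0001745/0.04066 = 0.004291 M, so pOH = 2.37 and pH = 14.00 - 2.37 = 11.63.

11.63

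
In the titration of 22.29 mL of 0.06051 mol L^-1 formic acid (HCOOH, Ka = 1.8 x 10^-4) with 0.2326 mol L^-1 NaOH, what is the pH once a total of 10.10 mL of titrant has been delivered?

12.49

n(acid) = 0.06051 x 0.02229 = 0.001349 mol; n(NaOH) added = 0.2326 x 0.01010 = 0.002349 mol.
Base is in excess by 0.002349 - 0.001349 = 0.001000 mol in a total volume of 0.03239 L.
[OH^-] = 0.001000/0.03239 = 0.03089 M, so pOH = 1.51 and pH = 14.00 - 1.51 = 12.49.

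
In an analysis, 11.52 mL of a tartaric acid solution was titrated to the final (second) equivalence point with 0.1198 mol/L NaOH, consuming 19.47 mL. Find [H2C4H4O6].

n(NaOH) = 0.1198 x 0.01947 = 0.002333 mol.
At the final (second) equivalence point, 2 mol OH^- react per mol H2C4H4O6, so n(H2C4H4O6) = 0.002333 / 2 = 0.001166 mol.
[H2C4H4O6] = 0.001166 / 0.01152 L = 0.101 M.

0.101 M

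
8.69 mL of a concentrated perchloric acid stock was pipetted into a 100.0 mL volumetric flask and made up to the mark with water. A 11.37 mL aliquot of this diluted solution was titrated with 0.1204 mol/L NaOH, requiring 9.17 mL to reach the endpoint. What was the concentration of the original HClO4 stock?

1.12 M

n(NaOH) = 0.1204 x 0.009170 = 0.001104 mol.
n(HClO4) in the aliquot = 0.001104 mol.
[diluted HClO4] = 0.001104 / 0.01137 = 0.09710 M.
Dilution factor = 100.0/8.690 = 11.51, so [stock] = 0.09710 x 11.51 = 1.12 M.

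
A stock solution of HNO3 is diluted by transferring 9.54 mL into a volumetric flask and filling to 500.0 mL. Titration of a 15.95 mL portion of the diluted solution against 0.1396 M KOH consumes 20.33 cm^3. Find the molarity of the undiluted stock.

9.33 M

n(KOH) = 0.1396 x 0.02033 = 0.002838 mol.
n(HNO3) in the aliquot = 0.002838 mol.
[diluted HNO3] = 0.002838 / 0.01595 = 0.1779 M.
Dilution factor = 500.0/9.540 = 52.41, so [stock] = 0.1779 x 52.41 = 9.33 M.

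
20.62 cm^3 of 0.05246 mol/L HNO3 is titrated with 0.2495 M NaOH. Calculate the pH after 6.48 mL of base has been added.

12.30

n(acid) = 0.05246 x 0.02062 = 0.001082 mol; n(NaOH) added = 0.2495 x 0.006480 = 0.001617 mol.
Base is in excess by 0.001617 - 0.001082 = 0.0005350 mol in a total volume of 0.02710 L.
[OH^-] = 0.0005350/0.02710 = 0.01974 M, so pOH = 1.70 and pH = 14.00 - 1.70 = 12.30.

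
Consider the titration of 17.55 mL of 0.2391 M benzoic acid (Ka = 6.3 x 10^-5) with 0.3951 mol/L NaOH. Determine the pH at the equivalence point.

8.69

n(C6H5COOH) = 0.2391 x 0.01755 = 0.004196 mol; V(NaOH) at equivalence = 0.004196/0.3951 = 0.01062 L.
At equivalence all the acid is converted to C6H5COO-; total volume = 0.01755 + 0.01062 = 0.02817 L, so [C6H5COO-] = 0.004196/0.02817 = 0.1490 M.
Kb = Kw/Ka = 1.0e-14 / 6.3 x 10^-5 = 1.59e-10.
[OH^-] = sqrt(Kb x [C6H5COO-]) = sqrt(1.59e-10 x 0.1490) = 4.86e-6 M.
pOH = 5.31, so pH = 14.00 - 5.31 = 8.69.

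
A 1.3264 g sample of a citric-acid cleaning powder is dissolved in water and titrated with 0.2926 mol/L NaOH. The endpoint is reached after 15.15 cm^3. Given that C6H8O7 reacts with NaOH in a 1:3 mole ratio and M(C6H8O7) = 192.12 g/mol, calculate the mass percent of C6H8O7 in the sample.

n(NaOH) = 0.2926 x 0.01515 = 0.004433 mol.
n(C6H8O7) = 0.004433 / 3 = 0.001478 mol.
mass of C6H8O7 = 0.001478 x 192.12 = 0.2839 g.
% purity = 0.2839 / 1.3264 x 100 = 21.4%.

21.4%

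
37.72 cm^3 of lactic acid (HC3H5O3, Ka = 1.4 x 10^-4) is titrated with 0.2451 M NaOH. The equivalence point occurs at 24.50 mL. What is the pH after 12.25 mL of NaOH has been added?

3.85

12.25 mL is exactly half the equivalence volume (24.50/2), i.e. the half-equivalence point.
There, n(HA) = n(A^-), so pH = pKa = -log(1.4 x 10^-4) = 3.85.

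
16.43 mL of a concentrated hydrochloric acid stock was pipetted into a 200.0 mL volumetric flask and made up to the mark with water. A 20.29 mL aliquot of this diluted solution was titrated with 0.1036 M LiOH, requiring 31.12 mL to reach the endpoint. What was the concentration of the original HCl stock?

1.93 M

n(LiOH) = 0.1036 x 0.03112 = 0.003224 mol.
n(HCl) in the aliquot = 0.003224 mol.
[diluted HCl] = 0.003224 / 0.02029 = 0.1589 M.
Dilution factor = 200.0/16.43 = 12.17, so [stock] = 0.1589 x 12.17 = 1.93 M.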